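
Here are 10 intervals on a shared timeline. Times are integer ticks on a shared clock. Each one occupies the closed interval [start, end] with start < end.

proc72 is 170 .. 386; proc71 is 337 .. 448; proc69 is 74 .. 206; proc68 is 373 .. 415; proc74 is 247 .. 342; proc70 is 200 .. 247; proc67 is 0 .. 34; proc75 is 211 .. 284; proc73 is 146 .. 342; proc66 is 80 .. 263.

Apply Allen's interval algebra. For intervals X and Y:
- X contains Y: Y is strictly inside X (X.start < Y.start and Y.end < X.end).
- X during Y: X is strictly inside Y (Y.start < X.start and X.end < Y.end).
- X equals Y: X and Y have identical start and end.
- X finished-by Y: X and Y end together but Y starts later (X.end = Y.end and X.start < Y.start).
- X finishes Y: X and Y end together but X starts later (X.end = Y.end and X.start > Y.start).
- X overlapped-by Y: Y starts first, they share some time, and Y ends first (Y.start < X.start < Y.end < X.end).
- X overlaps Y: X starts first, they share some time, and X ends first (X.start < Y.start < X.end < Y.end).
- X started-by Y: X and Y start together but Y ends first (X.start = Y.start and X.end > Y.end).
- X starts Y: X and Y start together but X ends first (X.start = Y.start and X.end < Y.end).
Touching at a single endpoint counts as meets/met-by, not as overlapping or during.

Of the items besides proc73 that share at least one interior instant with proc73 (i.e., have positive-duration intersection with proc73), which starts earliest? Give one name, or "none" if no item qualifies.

proc69

Target proc73 = [146, 342].
proc66 [80, 263] → overlaps → candidate.
proc67 [0, 34] → before → excluded.
proc68 [373, 415] → after → excluded.
proc69 [74, 206] → overlaps → candidate.
proc70 [200, 247] → during → candidate.
proc71 [337, 448] → overlapped-by → candidate.
proc72 [170, 386] → overlapped-by → candidate.
proc74 [247, 342] → finishes → candidate.
proc75 [211, 284] → during → candidate.
Among candidates, earliest start is 74 → proc69.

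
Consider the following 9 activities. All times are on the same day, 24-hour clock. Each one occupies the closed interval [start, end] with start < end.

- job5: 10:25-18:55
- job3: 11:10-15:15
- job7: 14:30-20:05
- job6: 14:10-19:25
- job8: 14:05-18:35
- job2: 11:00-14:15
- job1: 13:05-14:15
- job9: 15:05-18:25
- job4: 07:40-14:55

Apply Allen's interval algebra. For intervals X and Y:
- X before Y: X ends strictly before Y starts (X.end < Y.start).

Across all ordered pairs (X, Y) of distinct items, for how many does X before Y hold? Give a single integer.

5

Checking all 72 ordered pairs for relation 'before'; matching pairs in alphabetical order:
(job1, job7): job1 before job7 ✓
(job1, job9): job1 before job9 ✓
(job2, job7): job2 before job7 ✓
(job2, job9): job2 before job9 ✓
(job4, job9): job4 before job9 ✓
Count: 5.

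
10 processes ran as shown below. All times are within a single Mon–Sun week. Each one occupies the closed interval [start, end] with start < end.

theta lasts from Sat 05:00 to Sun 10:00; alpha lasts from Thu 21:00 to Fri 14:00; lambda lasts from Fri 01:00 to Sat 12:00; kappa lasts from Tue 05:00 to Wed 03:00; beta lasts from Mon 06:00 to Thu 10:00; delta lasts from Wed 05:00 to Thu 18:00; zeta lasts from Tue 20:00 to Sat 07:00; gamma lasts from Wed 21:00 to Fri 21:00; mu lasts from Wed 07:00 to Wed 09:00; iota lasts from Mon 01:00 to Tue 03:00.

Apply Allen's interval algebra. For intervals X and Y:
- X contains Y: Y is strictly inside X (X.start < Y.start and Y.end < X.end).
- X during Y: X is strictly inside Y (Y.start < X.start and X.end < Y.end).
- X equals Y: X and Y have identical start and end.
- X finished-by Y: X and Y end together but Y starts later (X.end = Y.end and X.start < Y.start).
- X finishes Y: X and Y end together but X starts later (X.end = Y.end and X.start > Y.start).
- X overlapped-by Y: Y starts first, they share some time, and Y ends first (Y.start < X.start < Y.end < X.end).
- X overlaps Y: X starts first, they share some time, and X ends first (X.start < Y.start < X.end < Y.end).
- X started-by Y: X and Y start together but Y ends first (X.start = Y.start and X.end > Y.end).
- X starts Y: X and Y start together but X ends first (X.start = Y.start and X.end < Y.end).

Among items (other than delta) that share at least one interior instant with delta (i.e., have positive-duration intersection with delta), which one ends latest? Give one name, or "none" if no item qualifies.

zeta

Target delta = [Wed 05:00, Thu 18:00].
alpha [Thu 21:00, Fri 14:00] → after → excluded.
beta [Mon 06:00, Thu 10:00] → overlaps → candidate.
gamma [Wed 21:00, Fri 21:00] → overlapped-by → candidate.
iota [Mon 01:00, Tue 03:00] → before → excluded.
kappa [Tue 05:00, Wed 03:00] → before → excluded.
lambda [Fri 01:00, Sat 12:00] → after → excluded.
mu [Wed 07:00, Wed 09:00] → during → candidate.
theta [Sat 05:00, Sun 10:00] → after → excluded.
zeta [Tue 20:00, Sat 07:00] → contains → candidate.
Among candidates, latest end is Sat 07:00 → zeta.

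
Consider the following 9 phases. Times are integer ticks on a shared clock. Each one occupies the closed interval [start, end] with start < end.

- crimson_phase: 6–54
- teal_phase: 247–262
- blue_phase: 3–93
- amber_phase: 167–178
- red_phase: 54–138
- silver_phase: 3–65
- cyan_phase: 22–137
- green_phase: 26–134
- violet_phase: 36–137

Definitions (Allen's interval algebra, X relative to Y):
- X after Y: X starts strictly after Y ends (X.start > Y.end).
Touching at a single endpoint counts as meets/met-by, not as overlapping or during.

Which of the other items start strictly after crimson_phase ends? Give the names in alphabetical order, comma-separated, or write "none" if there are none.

Target crimson_phase = [6, 54].
amber_phase [167, 178] → after → yes.
blue_phase [3, 93] → contains → no.
cyan_phase [22, 137] → overlapped-by → no.
green_phase [26, 134] → overlapped-by → no.
red_phase [54, 138] → met-by → no.
silver_phase [3, 65] → contains → no.
teal_phase [247, 262] → after → yes.
violet_phase [36, 137] → overlapped-by → no.
Result: amber_phase, teal_phase.

amber_phase, teal_phase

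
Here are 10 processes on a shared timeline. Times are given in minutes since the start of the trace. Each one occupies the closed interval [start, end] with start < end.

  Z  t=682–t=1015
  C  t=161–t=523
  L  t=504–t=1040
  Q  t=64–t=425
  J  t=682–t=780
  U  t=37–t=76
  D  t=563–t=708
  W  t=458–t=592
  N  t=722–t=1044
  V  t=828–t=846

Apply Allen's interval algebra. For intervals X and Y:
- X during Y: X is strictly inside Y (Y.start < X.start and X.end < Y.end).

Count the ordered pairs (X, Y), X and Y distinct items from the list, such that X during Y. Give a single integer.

Checking all 90 ordered pairs for relation 'during'; matching pairs in alphabetical order:
(D, L): D during L ✓
(J, L): J during L ✓
(V, L): V during L ✓
(V, N): V during N ✓
(V, Z): V during Z ✓
(Z, L): Z during L ✓
Count: 6.

6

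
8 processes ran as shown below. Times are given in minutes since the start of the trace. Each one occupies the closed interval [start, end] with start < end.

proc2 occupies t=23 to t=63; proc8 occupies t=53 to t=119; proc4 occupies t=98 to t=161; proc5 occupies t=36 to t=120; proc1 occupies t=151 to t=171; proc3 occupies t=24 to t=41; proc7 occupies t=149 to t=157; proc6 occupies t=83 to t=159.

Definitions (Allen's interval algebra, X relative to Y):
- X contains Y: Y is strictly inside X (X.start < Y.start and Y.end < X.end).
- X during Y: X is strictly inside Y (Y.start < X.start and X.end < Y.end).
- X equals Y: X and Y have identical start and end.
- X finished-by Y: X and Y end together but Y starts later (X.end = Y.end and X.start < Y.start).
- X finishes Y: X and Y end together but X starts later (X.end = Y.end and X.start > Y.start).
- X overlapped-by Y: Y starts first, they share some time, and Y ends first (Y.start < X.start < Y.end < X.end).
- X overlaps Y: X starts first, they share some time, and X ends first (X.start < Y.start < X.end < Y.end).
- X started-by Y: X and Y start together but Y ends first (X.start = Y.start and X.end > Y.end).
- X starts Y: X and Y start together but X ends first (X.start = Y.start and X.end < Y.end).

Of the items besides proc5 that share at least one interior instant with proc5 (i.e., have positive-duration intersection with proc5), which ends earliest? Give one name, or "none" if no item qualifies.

proc3

Target proc5 = [t=36, t=120].
proc1 [t=151, t=171] → after → excluded.
proc2 [t=23, t=63] → overlaps → candidate.
proc3 [t=24, t=41] → overlaps → candidate.
proc4 [t=98, t=161] → overlapped-by → candidate.
proc6 [t=83, t=159] → overlapped-by → candidate.
proc7 [t=149, t=157] → after → excluded.
proc8 [t=53, t=119] → during → candidate.
Among candidates, earliest end is t=41 → proc3.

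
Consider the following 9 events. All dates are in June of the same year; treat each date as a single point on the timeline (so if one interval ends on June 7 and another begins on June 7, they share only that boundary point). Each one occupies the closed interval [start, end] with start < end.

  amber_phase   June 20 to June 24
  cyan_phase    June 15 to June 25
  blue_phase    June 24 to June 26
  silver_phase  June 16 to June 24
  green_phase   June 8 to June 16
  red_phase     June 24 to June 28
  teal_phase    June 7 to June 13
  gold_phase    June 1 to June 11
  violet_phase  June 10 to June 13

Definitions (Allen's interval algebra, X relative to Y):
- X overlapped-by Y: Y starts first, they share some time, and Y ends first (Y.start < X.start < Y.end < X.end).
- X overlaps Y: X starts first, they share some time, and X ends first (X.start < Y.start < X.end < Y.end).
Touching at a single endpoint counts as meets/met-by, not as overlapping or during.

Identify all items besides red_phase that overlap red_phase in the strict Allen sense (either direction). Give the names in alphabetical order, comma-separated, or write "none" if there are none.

Target red_phase = [June 24, June 28].
amber_phase [June 20, June 24] → meets → no.
blue_phase [June 24, June 26] → starts → no.
cyan_phase [June 15, June 25] → overlaps → yes.
gold_phase [June 1, June 11] → before → no.
green_phase [June 8, June 16] → before → no.
silver_phase [June 16, June 24] → meets → no.
teal_phase [June 7, June 13] → before → no.
violet_phase [June 10, June 13] → before → no.
Result: cyan_phase.

cyan_phase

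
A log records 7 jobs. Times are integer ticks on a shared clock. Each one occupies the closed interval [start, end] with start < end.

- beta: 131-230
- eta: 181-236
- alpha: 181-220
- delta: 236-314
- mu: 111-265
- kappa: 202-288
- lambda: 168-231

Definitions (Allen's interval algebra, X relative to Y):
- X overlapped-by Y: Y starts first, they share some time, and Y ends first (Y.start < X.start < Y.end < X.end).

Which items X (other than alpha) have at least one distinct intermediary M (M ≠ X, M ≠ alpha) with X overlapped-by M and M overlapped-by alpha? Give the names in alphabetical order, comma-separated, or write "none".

Target alpha = [181, 220].
Intermediaries M with M overlapped-by alpha: kappa.
Via kappa — items with X overlapped-by kappa: delta.
Union: delta.

delta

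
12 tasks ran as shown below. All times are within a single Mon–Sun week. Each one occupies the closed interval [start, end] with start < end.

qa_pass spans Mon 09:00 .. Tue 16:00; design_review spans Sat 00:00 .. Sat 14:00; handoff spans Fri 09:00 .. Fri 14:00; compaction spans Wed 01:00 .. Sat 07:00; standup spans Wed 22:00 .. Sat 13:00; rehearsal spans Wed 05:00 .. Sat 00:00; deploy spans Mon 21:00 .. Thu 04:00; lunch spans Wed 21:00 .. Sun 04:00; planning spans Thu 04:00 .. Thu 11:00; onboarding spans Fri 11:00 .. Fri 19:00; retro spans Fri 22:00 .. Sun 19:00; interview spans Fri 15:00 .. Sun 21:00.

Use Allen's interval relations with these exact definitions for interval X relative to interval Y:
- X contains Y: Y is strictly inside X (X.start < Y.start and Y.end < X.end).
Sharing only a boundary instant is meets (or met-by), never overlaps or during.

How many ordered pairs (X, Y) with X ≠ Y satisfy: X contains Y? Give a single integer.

Checking all 132 ordered pairs for relation 'contains'; matching pairs in alphabetical order:
(compaction, handoff): compaction contains handoff ✓
(compaction, onboarding): compaction contains onboarding ✓
(compaction, planning): compaction contains planning ✓
(compaction, rehearsal): compaction contains rehearsal ✓
(interview, design_review): interview contains design_review ✓
(interview, retro): interview contains retro ✓
(lunch, design_review): lunch contains design_review ✓
(lunch, handoff): lunch contains handoff ✓
(lunch, onboarding): lunch contains onboarding ✓
(lunch, planning): lunch contains planning ✓
(lunch, standup): lunch contains standup ✓
(rehearsal, handoff): rehearsal contains handoff ✓
(rehearsal, onboarding): rehearsal contains onboarding ✓
(rehearsal, planning): rehearsal contains planning ✓
(retro, design_review): retro contains design_review ✓
(standup, handoff): standup contains handoff ✓
(standup, onboarding): standup contains onboarding ✓
(standup, planning): standup contains planning ✓
Count: 18.

18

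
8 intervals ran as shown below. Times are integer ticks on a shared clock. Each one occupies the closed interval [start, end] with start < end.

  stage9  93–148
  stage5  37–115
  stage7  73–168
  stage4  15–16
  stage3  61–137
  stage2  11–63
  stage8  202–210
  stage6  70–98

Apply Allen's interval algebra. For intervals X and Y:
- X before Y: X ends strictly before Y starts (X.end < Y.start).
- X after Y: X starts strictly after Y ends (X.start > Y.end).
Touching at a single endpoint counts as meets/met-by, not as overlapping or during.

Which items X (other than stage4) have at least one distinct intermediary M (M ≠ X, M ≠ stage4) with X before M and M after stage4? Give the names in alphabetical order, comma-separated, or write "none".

stage2, stage3, stage5, stage6, stage7, stage9

Target stage4 = [15, 16].
Intermediaries M with M after stage4: stage3, stage5, stage6, stage7, stage8, stage9.
Via stage3 — items with X before stage3: none.
Via stage5 — items with X before stage5: none.
Via stage6 — items with X before stage6: stage2.
Via stage7 — items with X before stage7: stage2.
Via stage8 — items with X before stage8: stage2, stage3, stage5, stage6, stage7, stage9.
Via stage9 — items with X before stage9: stage2.
Union: stage2, stage3, stage5, stage6, stage7, stage9.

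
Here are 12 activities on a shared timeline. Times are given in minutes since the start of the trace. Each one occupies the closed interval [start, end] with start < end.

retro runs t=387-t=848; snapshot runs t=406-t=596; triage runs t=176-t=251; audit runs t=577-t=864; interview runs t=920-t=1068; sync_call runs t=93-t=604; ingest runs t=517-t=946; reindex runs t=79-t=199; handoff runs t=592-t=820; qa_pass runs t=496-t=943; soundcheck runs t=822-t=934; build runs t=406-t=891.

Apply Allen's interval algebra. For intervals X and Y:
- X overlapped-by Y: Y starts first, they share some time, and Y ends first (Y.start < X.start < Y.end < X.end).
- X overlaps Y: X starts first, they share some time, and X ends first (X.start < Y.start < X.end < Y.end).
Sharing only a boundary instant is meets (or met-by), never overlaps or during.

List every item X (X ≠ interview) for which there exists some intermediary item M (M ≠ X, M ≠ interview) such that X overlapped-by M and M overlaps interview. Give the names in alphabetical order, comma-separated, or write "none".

ingest

Target interview = [t=920, t=1068].
Intermediaries M with M overlaps interview: ingest, qa_pass, soundcheck.
Via ingest — items with X overlapped-by ingest: none.
Via qa_pass — items with X overlapped-by qa_pass: ingest.
Via soundcheck — items with X overlapped-by soundcheck: none.
Union: ingest.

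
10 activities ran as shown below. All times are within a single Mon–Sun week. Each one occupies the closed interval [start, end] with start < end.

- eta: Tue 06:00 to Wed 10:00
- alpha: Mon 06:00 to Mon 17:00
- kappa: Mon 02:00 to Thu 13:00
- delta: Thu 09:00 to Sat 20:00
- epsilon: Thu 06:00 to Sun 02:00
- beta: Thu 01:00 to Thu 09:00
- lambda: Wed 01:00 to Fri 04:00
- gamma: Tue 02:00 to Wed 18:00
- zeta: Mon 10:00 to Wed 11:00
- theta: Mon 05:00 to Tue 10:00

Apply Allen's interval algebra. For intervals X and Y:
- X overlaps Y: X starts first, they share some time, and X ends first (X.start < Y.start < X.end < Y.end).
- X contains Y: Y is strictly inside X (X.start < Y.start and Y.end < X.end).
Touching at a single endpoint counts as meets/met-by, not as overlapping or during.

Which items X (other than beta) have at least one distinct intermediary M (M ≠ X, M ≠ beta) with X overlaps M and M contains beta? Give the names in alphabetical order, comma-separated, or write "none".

Target beta = [Thu 01:00, Thu 09:00].
Intermediaries M with M contains beta: kappa, lambda.
Via kappa — items with X overlaps kappa: none.
Via lambda — items with X overlaps lambda: eta, gamma, kappa, zeta.
Union: eta, gamma, kappa, zeta.

eta, gamma, kappa, zeta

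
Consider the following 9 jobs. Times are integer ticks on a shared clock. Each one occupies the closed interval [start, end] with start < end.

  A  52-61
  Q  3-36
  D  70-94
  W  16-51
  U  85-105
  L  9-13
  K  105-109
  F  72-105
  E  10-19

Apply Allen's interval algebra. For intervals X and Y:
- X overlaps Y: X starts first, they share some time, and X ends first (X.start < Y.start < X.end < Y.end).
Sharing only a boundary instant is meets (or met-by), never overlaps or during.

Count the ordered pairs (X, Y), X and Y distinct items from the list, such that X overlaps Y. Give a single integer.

5

Checking all 72 ordered pairs for relation 'overlaps'; matching pairs in alphabetical order:
(D, F): D overlaps F ✓
(D, U): D overlaps U ✓
(E, W): E overlaps W ✓
(L, E): L overlaps E ✓
(Q, W): Q overlaps W ✓
Count: 5.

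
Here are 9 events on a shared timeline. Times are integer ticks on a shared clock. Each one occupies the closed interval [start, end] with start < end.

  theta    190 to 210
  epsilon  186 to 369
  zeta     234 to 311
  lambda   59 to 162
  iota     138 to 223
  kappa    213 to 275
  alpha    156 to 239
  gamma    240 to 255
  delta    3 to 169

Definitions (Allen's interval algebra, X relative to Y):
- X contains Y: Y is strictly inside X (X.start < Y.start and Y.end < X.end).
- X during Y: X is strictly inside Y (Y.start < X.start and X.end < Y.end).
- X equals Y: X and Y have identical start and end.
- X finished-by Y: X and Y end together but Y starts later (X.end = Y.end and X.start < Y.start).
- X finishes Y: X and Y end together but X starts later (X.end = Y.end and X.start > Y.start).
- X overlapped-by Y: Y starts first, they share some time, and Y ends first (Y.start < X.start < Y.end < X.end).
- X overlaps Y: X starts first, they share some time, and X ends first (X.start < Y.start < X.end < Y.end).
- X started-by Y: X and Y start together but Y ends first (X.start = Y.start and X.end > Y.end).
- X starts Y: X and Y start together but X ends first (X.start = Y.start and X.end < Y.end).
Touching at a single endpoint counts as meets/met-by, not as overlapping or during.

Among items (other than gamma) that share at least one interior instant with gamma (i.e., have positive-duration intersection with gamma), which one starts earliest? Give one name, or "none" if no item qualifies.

Target gamma = [240, 255].
alpha [156, 239] → before → excluded.
delta [3, 169] → before → excluded.
epsilon [186, 369] → contains → candidate.
iota [138, 223] → before → excluded.
kappa [213, 275] → contains → candidate.
lambda [59, 162] → before → excluded.
theta [190, 210] → before → excluded.
zeta [234, 311] → contains → candidate.
Among candidates, earliest start is 186 → epsilon.

epsilon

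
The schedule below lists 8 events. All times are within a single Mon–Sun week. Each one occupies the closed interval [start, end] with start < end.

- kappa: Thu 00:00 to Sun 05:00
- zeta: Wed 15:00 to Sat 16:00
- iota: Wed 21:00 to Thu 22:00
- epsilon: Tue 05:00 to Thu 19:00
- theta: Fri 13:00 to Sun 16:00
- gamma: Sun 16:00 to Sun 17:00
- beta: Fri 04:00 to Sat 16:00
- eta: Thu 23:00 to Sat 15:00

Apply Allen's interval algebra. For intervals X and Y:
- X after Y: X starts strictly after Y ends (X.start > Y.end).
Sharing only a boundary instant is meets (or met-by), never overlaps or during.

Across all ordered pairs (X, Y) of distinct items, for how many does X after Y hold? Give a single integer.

Checking all 56 ordered pairs for relation 'after'; matching pairs in alphabetical order:
(beta, epsilon): beta after epsilon ✓
(beta, iota): beta after iota ✓
(eta, epsilon): eta after epsilon ✓
(eta, iota): eta after iota ✓
(gamma, beta): gamma after beta ✓
(gamma, epsilon): gamma after epsilon ✓
(gamma, eta): gamma after eta ✓
(gamma, iota): gamma after iota ✓
(gamma, kappa): gamma after kappa ✓
(gamma, zeta): gamma after zeta ✓
(theta, epsilon): theta after epsilon ✓
(theta, iota): theta after iota ✓
Count: 12.

12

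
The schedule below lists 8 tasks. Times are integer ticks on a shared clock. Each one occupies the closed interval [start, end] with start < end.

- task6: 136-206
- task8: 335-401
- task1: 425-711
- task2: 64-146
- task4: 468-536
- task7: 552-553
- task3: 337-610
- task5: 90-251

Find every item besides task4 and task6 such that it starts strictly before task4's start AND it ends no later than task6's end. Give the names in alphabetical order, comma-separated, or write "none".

Conditions: its start is strictly before task4's start (X.start < 468) AND its end is no later than task6's end (X.end <= 206).
task1: start 425 < 468? ✓; end 711 <= 206? ✗ → no.
task2: start 64 < 468? ✓; end 146 <= 206? ✓ → yes.
task3: start 337 < 468? ✓; end 610 <= 206? ✗ → no.
task5: start 90 < 468? ✓; end 251 <= 206? ✗ → no.
task7: start 552 < 468? ✗; end 553 <= 206? ✗ → no.
task8: start 335 < 468? ✓; end 401 <= 206? ✗ → no.
Result: task2.

task2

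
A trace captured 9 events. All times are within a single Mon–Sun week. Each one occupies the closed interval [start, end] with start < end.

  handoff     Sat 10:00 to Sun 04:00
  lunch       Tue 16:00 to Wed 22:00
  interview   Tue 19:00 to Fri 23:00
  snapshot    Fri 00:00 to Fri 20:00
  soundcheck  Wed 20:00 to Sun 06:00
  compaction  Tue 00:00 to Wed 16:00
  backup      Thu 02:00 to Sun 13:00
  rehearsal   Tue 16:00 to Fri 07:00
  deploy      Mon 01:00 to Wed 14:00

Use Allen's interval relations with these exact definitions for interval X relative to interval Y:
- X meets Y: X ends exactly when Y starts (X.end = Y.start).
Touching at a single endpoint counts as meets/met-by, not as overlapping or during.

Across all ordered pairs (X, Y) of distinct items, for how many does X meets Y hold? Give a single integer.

Checking all 72 ordered pairs for relation 'meets'; matching pairs in alphabetical order:
No pair satisfies it.
Count: 0.

0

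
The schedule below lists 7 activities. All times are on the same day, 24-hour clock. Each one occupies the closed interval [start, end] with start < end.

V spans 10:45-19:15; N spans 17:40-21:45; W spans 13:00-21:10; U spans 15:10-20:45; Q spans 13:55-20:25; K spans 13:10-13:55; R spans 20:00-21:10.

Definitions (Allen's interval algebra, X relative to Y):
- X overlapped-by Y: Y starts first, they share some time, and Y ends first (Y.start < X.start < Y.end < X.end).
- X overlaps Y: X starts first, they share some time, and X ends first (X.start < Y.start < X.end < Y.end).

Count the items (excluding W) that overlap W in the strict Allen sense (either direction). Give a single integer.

Target W = [13:00, 21:10].
K [13:10, 13:55] → during → no.
N [17:40, 21:45] → overlapped-by → counts.
Q [13:55, 20:25] → during → no.
R [20:00, 21:10] → finishes → no.
U [15:10, 20:45] → during → no.
V [10:45, 19:15] → overlaps → counts.
Total: 2.

2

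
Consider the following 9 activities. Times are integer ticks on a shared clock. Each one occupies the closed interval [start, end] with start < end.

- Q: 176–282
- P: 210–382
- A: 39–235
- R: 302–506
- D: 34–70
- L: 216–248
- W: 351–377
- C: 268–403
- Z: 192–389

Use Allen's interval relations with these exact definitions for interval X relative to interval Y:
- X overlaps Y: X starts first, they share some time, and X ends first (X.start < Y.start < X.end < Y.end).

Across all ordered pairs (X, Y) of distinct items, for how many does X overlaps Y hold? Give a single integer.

13

Checking all 72 ordered pairs for relation 'overlaps'; matching pairs in alphabetical order:
(A, L): A overlaps L ✓
(A, P): A overlaps P ✓
(A, Q): A overlaps Q ✓
(A, Z): A overlaps Z ✓
(C, R): C overlaps R ✓
(D, A): D overlaps A ✓
(P, C): P overlaps C ✓
(P, R): P overlaps R ✓
(Q, C): Q overlaps C ✓
(Q, P): Q overlaps P ✓
(Q, Z): Q overlaps Z ✓
(Z, C): Z overlaps C ✓
(Z, R): Z overlaps R ✓
Count: 13.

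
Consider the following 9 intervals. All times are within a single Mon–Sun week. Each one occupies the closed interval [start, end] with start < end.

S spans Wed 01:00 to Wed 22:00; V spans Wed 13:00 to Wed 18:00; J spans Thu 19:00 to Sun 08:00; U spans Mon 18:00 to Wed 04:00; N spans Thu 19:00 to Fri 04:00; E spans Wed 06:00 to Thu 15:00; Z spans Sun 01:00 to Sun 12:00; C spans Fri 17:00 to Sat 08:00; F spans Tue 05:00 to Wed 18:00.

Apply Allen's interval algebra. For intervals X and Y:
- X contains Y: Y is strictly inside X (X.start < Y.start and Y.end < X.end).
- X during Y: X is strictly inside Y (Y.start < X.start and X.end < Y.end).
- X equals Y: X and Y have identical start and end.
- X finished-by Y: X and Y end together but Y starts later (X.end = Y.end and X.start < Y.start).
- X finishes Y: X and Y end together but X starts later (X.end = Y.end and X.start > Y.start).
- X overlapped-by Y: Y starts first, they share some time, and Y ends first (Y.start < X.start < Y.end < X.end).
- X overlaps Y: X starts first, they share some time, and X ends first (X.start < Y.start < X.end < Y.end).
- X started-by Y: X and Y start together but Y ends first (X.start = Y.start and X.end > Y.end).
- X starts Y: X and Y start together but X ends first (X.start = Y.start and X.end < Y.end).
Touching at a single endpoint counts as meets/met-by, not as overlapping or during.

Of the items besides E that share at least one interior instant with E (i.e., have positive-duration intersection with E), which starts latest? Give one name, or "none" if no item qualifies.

Target E = [Wed 06:00, Thu 15:00].
C [Fri 17:00, Sat 08:00] → after → excluded.
F [Tue 05:00, Wed 18:00] → overlaps → candidate.
J [Thu 19:00, Sun 08:00] → after → excluded.
N [Thu 19:00, Fri 04:00] → after → excluded.
S [Wed 01:00, Wed 22:00] → overlaps → candidate.
U [Mon 18:00, Wed 04:00] → before → excluded.
V [Wed 13:00, Wed 18:00] → during → candidate.
Z [Sun 01:00, Sun 12:00] → after → excluded.
Among candidates, latest start is Wed 13:00 → V.

V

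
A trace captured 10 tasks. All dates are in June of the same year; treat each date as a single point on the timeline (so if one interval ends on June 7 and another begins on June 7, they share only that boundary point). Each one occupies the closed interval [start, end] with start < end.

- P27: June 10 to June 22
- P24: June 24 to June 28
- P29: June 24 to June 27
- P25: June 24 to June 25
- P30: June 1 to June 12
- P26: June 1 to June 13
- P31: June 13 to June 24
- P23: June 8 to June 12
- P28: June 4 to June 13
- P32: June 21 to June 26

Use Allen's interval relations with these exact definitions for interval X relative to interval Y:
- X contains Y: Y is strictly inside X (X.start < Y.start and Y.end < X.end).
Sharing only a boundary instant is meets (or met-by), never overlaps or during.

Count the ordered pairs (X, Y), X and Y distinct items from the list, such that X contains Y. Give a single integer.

3

Checking all 90 ordered pairs for relation 'contains'; matching pairs in alphabetical order:
(P26, P23): P26 contains P23 ✓
(P28, P23): P28 contains P23 ✓
(P32, P25): P32 contains P25 ✓
Count: 3.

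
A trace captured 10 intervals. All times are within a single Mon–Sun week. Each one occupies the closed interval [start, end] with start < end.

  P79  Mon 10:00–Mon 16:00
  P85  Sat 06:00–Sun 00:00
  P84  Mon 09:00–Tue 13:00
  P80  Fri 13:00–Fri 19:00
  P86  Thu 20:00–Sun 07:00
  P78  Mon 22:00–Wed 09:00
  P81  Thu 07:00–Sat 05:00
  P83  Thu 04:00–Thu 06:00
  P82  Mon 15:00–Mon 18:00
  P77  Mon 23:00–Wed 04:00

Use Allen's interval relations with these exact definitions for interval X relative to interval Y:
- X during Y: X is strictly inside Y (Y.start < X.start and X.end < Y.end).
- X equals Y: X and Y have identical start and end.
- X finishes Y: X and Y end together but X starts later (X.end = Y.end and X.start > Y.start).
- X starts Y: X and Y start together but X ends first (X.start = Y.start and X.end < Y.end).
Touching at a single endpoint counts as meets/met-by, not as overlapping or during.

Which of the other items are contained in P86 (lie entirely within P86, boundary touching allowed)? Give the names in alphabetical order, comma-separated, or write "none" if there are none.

P80, P85

Target P86 = [Thu 20:00, Sun 07:00].
P77 [Mon 23:00, Wed 04:00] → before → no.
P78 [Mon 22:00, Wed 09:00] → before → no.
P79 [Mon 10:00, Mon 16:00] → before → no.
P80 [Fri 13:00, Fri 19:00] → during → yes.
P81 [Thu 07:00, Sat 05:00] → overlaps → no.
P82 [Mon 15:00, Mon 18:00] → before → no.
P83 [Thu 04:00, Thu 06:00] → before → no.
P84 [Mon 09:00, Tue 13:00] → before → no.
P85 [Sat 06:00, Sun 00:00] → during → yes.
Result: P80, P85.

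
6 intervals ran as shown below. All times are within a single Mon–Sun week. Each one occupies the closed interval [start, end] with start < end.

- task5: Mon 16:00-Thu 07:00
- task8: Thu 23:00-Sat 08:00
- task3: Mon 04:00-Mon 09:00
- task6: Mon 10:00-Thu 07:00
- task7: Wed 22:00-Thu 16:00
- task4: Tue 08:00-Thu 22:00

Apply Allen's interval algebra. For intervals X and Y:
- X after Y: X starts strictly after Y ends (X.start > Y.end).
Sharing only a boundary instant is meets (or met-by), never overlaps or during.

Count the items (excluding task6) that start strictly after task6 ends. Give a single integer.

1

Target task6 = [Mon 10:00, Thu 07:00].
task3 [Mon 04:00, Mon 09:00] → before → no.
task4 [Tue 08:00, Thu 22:00] → overlapped-by → no.
task5 [Mon 16:00, Thu 07:00] → finishes → no.
task7 [Wed 22:00, Thu 16:00] → overlapped-by → no.
task8 [Thu 23:00, Sat 08:00] → after → counts.
Total: 1.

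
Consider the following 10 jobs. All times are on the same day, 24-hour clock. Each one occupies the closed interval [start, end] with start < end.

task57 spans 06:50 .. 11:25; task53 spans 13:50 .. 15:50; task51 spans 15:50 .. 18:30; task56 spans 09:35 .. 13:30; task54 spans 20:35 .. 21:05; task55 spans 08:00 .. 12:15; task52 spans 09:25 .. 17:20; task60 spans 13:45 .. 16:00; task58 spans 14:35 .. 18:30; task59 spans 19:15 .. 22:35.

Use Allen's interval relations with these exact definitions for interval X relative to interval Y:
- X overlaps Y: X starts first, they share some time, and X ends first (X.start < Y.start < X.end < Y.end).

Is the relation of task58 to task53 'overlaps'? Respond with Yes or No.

No

task58 = [14:35, 18:30], task53 = [13:50, 15:50].
Actual relation of task58 to task53: overlapped-by.
Asked whether 'overlaps' holds → No.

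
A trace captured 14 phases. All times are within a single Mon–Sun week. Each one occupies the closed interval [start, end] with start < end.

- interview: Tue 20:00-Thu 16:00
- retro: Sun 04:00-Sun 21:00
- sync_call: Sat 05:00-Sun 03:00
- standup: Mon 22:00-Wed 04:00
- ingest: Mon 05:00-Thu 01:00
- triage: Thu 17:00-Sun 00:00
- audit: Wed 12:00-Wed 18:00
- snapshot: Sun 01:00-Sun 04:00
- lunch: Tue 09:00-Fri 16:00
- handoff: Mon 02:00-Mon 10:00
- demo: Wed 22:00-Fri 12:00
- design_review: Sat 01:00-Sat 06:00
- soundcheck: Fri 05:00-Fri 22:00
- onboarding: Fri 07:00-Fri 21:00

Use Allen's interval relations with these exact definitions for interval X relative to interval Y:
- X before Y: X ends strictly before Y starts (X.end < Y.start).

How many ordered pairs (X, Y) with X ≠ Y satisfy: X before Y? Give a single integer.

64

Checking all 182 ordered pairs for relation 'before'; matching pairs in alphabetical order:
(audit, demo): audit before demo ✓
(audit, design_review): audit before design_review ✓
(audit, onboarding): audit before onboarding ✓
(audit, retro): audit before retro ✓
(audit, snapshot): audit before snapshot ✓
(audit, soundcheck): audit before soundcheck ✓
(audit, sync_call): audit before sync_call ✓
(audit, triage): audit before triage ✓
(demo, design_review): demo before design_review ✓
(demo, retro): demo before retro ✓
(demo, snapshot): demo before snapshot ✓
(demo, sync_call): demo before sync_call ✓
(design_review, retro): design_review before retro ✓
(design_review, snapshot): design_review before snapshot ✓
(handoff, audit): handoff before audit ✓
(handoff, demo): handoff before demo ✓
(handoff, design_review): handoff before design_review ✓
(handoff, interview): handoff before interview ✓
(handoff, lunch): handoff before lunch ✓
(handoff, onboarding): handoff before onboarding ✓
(handoff, retro): handoff before retro ✓
(handoff, snapshot): handoff before snapshot ✓
(handoff, soundcheck): handoff before soundcheck ✓
(handoff, standup): handoff before standup ✓
... plus 40 further pairs not listed.
Count: 64.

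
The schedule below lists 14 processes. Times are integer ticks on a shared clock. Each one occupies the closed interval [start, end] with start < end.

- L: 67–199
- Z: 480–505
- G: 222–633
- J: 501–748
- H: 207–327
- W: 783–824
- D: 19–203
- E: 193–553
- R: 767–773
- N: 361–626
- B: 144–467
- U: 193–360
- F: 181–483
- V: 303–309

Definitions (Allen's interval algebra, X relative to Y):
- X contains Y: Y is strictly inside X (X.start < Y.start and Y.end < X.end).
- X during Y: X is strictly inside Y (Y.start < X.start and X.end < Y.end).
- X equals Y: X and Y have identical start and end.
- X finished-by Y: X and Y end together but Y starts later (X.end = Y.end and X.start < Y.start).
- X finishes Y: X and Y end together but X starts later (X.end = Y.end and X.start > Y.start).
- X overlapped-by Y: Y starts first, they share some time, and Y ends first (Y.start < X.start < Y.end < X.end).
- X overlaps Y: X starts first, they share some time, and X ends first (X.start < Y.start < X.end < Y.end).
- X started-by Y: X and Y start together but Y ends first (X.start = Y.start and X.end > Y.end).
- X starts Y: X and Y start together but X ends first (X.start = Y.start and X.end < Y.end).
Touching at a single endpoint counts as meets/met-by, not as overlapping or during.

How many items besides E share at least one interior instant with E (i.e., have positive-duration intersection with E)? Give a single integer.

11

Target E = [193, 553].
B [144, 467] → overlaps → counts.
D [19, 203] → overlaps → counts.
F [181, 483] → overlaps → counts.
G [222, 633] → overlapped-by → counts.
H [207, 327] → during → counts.
J [501, 748] → overlapped-by → counts.
L [67, 199] → overlaps → counts.
N [361, 626] → overlapped-by → counts.
R [767, 773] → after → no.
U [193, 360] → starts → counts.
V [303, 309] → during → counts.
W [783, 824] → after → no.
Z [480, 505] → during → counts.
Total: 11.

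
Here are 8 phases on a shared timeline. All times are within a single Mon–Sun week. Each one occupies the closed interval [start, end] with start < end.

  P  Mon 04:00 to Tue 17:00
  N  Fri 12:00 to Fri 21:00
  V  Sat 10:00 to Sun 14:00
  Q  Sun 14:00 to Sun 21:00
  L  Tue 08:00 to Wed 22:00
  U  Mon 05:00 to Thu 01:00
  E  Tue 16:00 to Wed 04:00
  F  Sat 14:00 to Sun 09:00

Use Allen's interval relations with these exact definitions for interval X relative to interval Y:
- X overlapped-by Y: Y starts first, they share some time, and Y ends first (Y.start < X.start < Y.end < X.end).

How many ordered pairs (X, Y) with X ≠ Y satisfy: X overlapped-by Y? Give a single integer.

3

Checking all 56 ordered pairs for relation 'overlapped-by'; matching pairs in alphabetical order:
(E, P): E overlapped-by P ✓
(L, P): L overlapped-by P ✓
(U, P): U overlapped-by P ✓
Count: 3.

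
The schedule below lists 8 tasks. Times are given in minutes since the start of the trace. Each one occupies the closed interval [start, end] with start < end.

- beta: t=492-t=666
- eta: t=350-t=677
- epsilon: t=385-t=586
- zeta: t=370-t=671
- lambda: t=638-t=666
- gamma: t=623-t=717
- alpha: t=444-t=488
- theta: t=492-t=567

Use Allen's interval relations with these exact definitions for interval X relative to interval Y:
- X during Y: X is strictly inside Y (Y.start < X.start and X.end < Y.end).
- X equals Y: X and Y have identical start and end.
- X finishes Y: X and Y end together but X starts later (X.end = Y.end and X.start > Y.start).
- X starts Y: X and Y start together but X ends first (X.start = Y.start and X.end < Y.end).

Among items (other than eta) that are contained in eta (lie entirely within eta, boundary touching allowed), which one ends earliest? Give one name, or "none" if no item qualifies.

alpha

Target eta = [t=350, t=677].
alpha [t=444, t=488] → during → candidate.
beta [t=492, t=666] → during → candidate.
epsilon [t=385, t=586] → during → candidate.
gamma [t=623, t=717] → overlapped-by → excluded.
lambda [t=638, t=666] → during → candidate.
theta [t=492, t=567] → during → candidate.
zeta [t=370, t=671] → during → candidate.
Among candidates, earliest end is t=488 → alpha.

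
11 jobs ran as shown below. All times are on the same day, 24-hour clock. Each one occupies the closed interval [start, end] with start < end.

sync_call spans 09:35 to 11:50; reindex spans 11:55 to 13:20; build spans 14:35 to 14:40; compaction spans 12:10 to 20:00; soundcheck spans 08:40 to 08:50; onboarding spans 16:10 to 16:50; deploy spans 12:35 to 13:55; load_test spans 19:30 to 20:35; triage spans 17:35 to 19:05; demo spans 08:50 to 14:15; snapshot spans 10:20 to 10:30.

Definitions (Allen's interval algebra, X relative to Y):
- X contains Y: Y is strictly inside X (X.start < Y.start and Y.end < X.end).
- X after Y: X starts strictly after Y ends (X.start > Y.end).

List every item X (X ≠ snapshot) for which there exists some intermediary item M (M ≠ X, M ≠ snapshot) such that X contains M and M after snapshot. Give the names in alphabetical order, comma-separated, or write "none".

compaction, demo

Target snapshot = [10:20, 10:30].
Intermediaries M with M after snapshot: build, compaction, deploy, load_test, onboarding, reindex, triage.
Via build — items with X contains build: compaction.
Via compaction — items with X contains compaction: none.
Via deploy — items with X contains deploy: compaction, demo.
Via load_test — items with X contains load_test: none.
Via onboarding — items with X contains onboarding: compaction.
Via reindex — items with X contains reindex: demo.
Via triage — items with X contains triage: compaction.
Union: compaction, demo.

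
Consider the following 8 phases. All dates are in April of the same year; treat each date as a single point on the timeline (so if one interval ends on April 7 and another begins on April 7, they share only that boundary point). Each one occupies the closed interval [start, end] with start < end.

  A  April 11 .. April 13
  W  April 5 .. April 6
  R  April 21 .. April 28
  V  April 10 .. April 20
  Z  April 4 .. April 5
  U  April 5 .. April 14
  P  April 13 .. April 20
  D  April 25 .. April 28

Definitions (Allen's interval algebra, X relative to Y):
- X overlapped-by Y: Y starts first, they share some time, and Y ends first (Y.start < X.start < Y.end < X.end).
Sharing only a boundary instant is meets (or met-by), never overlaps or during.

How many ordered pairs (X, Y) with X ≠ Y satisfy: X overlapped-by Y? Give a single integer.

2

Checking all 56 ordered pairs for relation 'overlapped-by'; matching pairs in alphabetical order:
(P, U): P overlapped-by U ✓
(V, U): V overlapped-by U ✓
Count: 2.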